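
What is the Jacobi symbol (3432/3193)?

(3432/3193)
  = (239/3193)    [3432 ≡ 239 mod 3193]
  = (3193/239)    [QR: 3193 ≡ 1 mod 4, sign kept]
  = (86/239)    [3193 ≡ 86 mod 239]
  = (43/239)    [239 ≡ 7 mod 8 ⇒ (2/239) = +1]
  = -(239/43)    [QR: both ≡ 3 mod 4, sign flips]
  = -(24/43)    [239 ≡ 24 mod 43]
  = (3/43)    [43 ≡ 3 mod 8 ⇒ (2/43)^3 = -1]
  = -(43/3)    [QR: both ≡ 3 mod 4, sign flips]
  = -(1/3)    [43 ≡ 1 mod 3]
  = -1    [(1/3) = 1]

-1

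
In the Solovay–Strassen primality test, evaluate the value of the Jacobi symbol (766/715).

(766/715)
  = (51/715)    [766 ≡ 51 mod 715]
  = -(715/51)    [QR: both ≡ 3 mod 4, sign flips]
  = -(1/51)    [715 ≡ 1 mod 51]
  = -1    [(1/51) = 1]

-1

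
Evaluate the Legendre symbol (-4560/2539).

Reduce the numerator: -4560 ≡ 518 (mod 2539), so (-4560/2539) = (518/2539).
Factor out 2: 518 = 2·259. Since 2539 ≡ 3 (mod 8), (2/2539) = -1. Now have -(259/2539).
Both 259 ≡ 3 and 2539 ≡ 3 (mod 4), so reciprocity gives (259/2539) = -(2539/259). Reduce: 2539 ≡ 208 (mod 259). Now have (208/259).
Factor out 2: 208 = 2^4·13. Since 259 ≡ 3 (mod 8), (2/259) = -1, and (2/259)^4 = +1. Now have (13/259).
13 ≡ 1 (mod 4), so quadratic reciprocity gives (13/259) = (259/13). Reduce: 259 ≡ 12 (mod 13). Now have (12/13).
Factor out 2: 12 = 2^2·3. Since 13 ≡ 5 (mod 8), (2/13) = -1, and (2/13)^2 = +1. Now have (3/13).
13 ≡ 1 (mod 4), so quadratic reciprocity gives (3/13) = (13/3). Reduce: 13 ≡ 1 (mod 3). Now have (1/3).
(1/3) = 1. Collecting the sign factors: 1.

1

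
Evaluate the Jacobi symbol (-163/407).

(-163/407)
  = (244/407)    [-163 ≡ 244 mod 407]
  = (61/407)    [407 ≡ 7 mod 8 ⇒ (2/407)^2 = +1]
  = (407/61)    [QR: 61 ≡ 1 mod 4, sign kept]
  = (41/61)    [407 ≡ 41 mod 61]
  = (61/41)    [QR: 41 ≡ 1 mod 4, sign kept]
  = (20/41)    [61 ≡ 20 mod 41]
  = (5/41)    [41 ≡ 1 mod 8 ⇒ (2/41)^2 = +1]
  = (41/5)    [QR: 5 ≡ 1 mod 4, sign kept]
  = (1/5)    [41 ≡ 1 mod 5]
  = 1    [(1/5) = 1]

1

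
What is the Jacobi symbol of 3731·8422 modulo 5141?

1

By multiplicativity, (3731·8422/5141) = (3731/5141)·(8422/5141).
First factor (3731/5141):
5141 ≡ 1 (mod 4), so quadratic reciprocity gives (3731/5141) = (5141/3731). Reduce: 5141 ≡ 1410 (mod 3731). Now have (1410/3731).
Factor out 2: 1410 = 2·705. Since 3731 ≡ 3 (mod 8), (2/3731) = -1. Now have -(705/3731).
705 ≡ 1 (mod 4), so quadratic reciprocity gives (705/3731) = (3731/705). Reduce: 3731 ≡ 206 (mod 705). Now have -(206/705).
Factor out 2: 206 = 2·103. Since 705 ≡ 1 (mod 8), (2/705) = +1. Now have -(103/705).
705 ≡ 1 (mod 4), so quadratic reciprocity gives (103/705) = (705/103). Reduce: 705 ≡ 87 (mod 103). Now have -(87/103).
Both 87 ≡ 3 and 103 ≡ 3 (mod 4), so reciprocity gives (87/103) = -(103/87). Reduce: 103 ≡ 16 (mod 87). Now have (16/87).
Factor out 2: 16 = 2^4. Since 87 ≡ 7 (mod 8), (2/87) = +1, and (2/87)^4 = +1. Now have (1/87).
(1/87) = 1. Collecting the sign factors: 1.
Second factor (8422/5141):
Reduce the numerator: 8422 ≡ 3281 (mod 5141), so (8422/5141) = (3281/5141).
3281 ≡ 1 (mod 4), so quadratic reciprocity gives (3281/5141) = (5141/3281). Reduce: 5141 ≡ 1860 (mod 3281). Now have (1860/3281).
Factor out 2: 1860 = 2^2·465. Since 3281 ≡ 1 (mod 8), (2/3281) = +1, and (2/3281)^2 = +1. Now have (465/3281).
465 ≡ 1 (mod 4), so quadratic reciprocity gives (465/3281) = (3281/465). Reduce: 3281 ≡ 26 (mod 465). Now have (26/465).
Factor out 2: 26 = 2·13. Since 465 ≡ 1 (mod 8), (2/465) = +1. Now have (13/465).
13 ≡ 1 (mod 4), so quadratic reciprocity gives (13/465) = (465/13). Reduce: 465 ≡ 10 (mod 13). Now have (10/13).
Factor out 2: 10 = 2·5. Since 13 ≡ 5 (mod 8), (2/13) = -1. Now have -(5/13).
5 ≡ 1 (mod 4), so quadratic reciprocity gives (5/13) = (13/5). Reduce: 13 ≡ 3 (mod 5). Now have -(3/5).
5 ≡ 1 (mod 4), so quadratic reciprocity gives (3/5) = (5/3). Reduce: 5 ≡ 2 (mod 3). Now have -(2/3).
Factor out 2: 2 = 2. Since 3 ≡ 3 (mod 8), (2/3) = -1. Now have (1/3).
(1/3) = 1. Collecting the sign factors: 1.
Product: (1)·(1) = 1.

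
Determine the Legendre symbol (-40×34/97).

By multiplicativity, (-40·34/97) = (-40/97)·(34/97).
First factor (-40/97):
(-40/97)
  = (40/97)    [97 ≡ 1 mod 4 ⇒ (-1/97) = +1]
  = (5/97)    [97 ≡ 1 mod 8 ⇒ (2/97)^3 = +1]
  = (97/5)    [QR: 5 ≡ 1 mod 4, sign kept]
  = (2/5)    [97 ≡ 2 mod 5]
  = -(1/5)    [5 ≡ 5 mod 8 ⇒ (2/5) = -1]
  = -1    [(1/5) = 1]
Second factor (34/97):
(34/97)
  = (17/97)    [97 ≡ 1 mod 8 ⇒ (2/97) = +1]
  = (97/17)    [QR: 17 ≡ 1 mod 4, sign kept]
  = (12/17)    [97 ≡ 12 mod 17]
  = (3/17)    [17 ≡ 1 mod 8 ⇒ (2/17)^2 = +1]
  = (17/3)    [QR: 17 ≡ 1 mod 4, sign kept]
  = (2/3)    [17 ≡ 2 mod 3]
  = -(1/3)    [3 ≡ 3 mod 8 ⇒ (2/3) = -1]
  = -1    [(1/3) = 1]
Product: (-1)·(-1) = 1.

1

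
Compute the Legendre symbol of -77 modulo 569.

-1

(-77/569)
  = (77/569)    [569 ≡ 1 mod 4 ⇒ (-1/569) = +1]
  = (569/77)    [QR: 77 ≡ 1 mod 4, sign kept]
  = (30/77)    [569 ≡ 30 mod 77]
  = -(15/77)    [77 ≡ 5 mod 8 ⇒ (2/77) = -1]
  = -(77/15)    [QR: 77 ≡ 1 mod 4, sign kept]
  = -(2/15)    [77 ≡ 2 mod 15]
  = -(1/15)    [15 ≡ 7 mod 8 ⇒ (2/15) = +1]
  = -1    [(1/15) = 1]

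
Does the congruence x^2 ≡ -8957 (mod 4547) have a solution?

no

(-8957/4547)
  = -(8957/4547)    [4547 ≡ 3 mod 4 ⇒ (-1/4547) = -1]
  = -(4410/4547)    [8957 ≡ 4410 mod 4547]
  = (2205/4547)    [4547 ≡ 3 mod 8 ⇒ (2/4547) = -1]
  = (4547/2205)    [QR: 2205 ≡ 1 mod 4, sign kept]
  = (137/2205)    [4547 ≡ 137 mod 2205]
  = (2205/137)    [QR: 137 ≡ 1 mod 4, sign kept]
  = (13/137)    [2205 ≡ 13 mod 137]
  = (137/13)    [QR: 13 ≡ 1 mod 4, sign kept]
  = (7/13)    [137 ≡ 7 mod 13]
  = (13/7)    [QR: 13 ≡ 1 mod 4, sign kept]
  = (6/7)    [13 ≡ 6 mod 7]
  = (3/7)    [7 ≡ 7 mod 8 ⇒ (2/7) = +1]
  = -(7/3)    [QR: both ≡ 3 mod 4, sign flips]
  = -(1/3)    [7 ≡ 1 mod 3]
  = -1    [(1/3) = 1]
(-8957/4547) = -1, and 4547 is prime, so -8957 is not a quadratic residue mod 4547.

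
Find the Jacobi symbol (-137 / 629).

(-137 / 629)
  = (492 / 629)    [-137 ≡ 492 mod 629]
  = (123 / 629)    [629 ≡ 5 mod 8 ⇒ (2 / 629)^2 = +1]
  = (629 / 123)    [QR: 629 ≡ 1 mod 4, sign kept]
  = (14 / 123)    [629 ≡ 14 mod 123]
  = -(7 / 123)    [123 ≡ 3 mod 8 ⇒ (2 / 123) = -1]
  = (123 / 7)    [QR: both ≡ 3 mod 4, sign flips]
  = (4 / 7)    [123 ≡ 4 mod 7]
  = (1 / 7)    [7 ≡ 7 mod 8 ⇒ (2 / 7)^2 = +1]
  = 1    [(1 / 7) = 1]

1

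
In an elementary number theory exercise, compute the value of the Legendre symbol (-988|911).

-1

(-988|911)
  = (834|911)    [-988 ≡ 834 mod 911]
  = (417|911)    [911 ≡ 7 mod 8 ⇒ (2|911) = +1]
  = (911|417)    [QR: 417 ≡ 1 mod 4, sign kept]
  = (77|417)    [911 ≡ 77 mod 417]
  = (417|77)    [QR: 77 ≡ 1 mod 4, sign kept]
  = (32|77)    [417 ≡ 32 mod 77]
  = -(1|77)    [77 ≡ 5 mod 8 ⇒ (2|77)^5 = -1]
  = -1    [(1|77) = 1]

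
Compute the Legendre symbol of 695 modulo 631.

(695/631)
  = (64/631)    [695 ≡ 64 mod 631]
  = (1/631)    [631 ≡ 7 mod 8 ⇒ (2/631)^6 = +1]
  = 1    [(1/631) = 1]

1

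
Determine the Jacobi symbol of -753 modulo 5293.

1

Reduce the numerator: -753 ≡ 4540 (mod 5293), so (-753/5293) = (4540/5293).
Factor out 2: 4540 = 2^2·1135. Since 5293 ≡ 5 (mod 8), (2/5293) = -1, and (2/5293)^2 = +1. Now have (1135/5293).
5293 ≡ 1 (mod 4), so quadratic reciprocity gives (1135/5293) = (5293/1135). Reduce: 5293 ≡ 753 (mod 1135). Now have (753/1135).
753 ≡ 1 (mod 4), so quadratic reciprocity gives (753/1135) = (1135/753). Reduce: 1135 ≡ 382 (mod 753). Now have (382/753).
Factor out 2: 382 = 2·191. Since 753 ≡ 1 (mod 8), (2/753) = +1. Now have (191/753).
753 ≡ 1 (mod 4), so quadratic reciprocity gives (191/753) = (753/191). Reduce: 753 ≡ 180 (mod 191). Now have (180/191).
Factor out 2: 180 = 2^2·45. Since 191 ≡ 7 (mod 8), (2/191) = +1, and (2/191)^2 = +1. Now have (45/191).
45 ≡ 1 (mod 4), so quadratic reciprocity gives (45/191) = (191/45). Reduce: 191 ≡ 11 (mod 45). Now have (11/45).
45 ≡ 1 (mod 4), so quadratic reciprocity gives (11/45) = (45/11). Reduce: 45 ≡ 1 (mod 11). Now have (1/11).
(1/11) = 1. Collecting the sign factors: 1.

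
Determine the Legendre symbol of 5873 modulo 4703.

-1

(5873 / 4703)
  = (1170 / 4703)    [5873 ≡ 1170 mod 4703]
  = (585 / 4703)    [4703 ≡ 7 mod 8 ⇒ (2 / 4703) = +1]
  = (4703 / 585)    [QR: 585 ≡ 1 mod 4, sign kept]
  = (23 / 585)    [4703 ≡ 23 mod 585]
  = (585 / 23)    [QR: 585 ≡ 1 mod 4, sign kept]
  = (10 / 23)    [585 ≡ 10 mod 23]
  = (5 / 23)    [23 ≡ 7 mod 8 ⇒ (2 / 23) = +1]
  = (23 / 5)    [QR: 5 ≡ 1 mod 4, sign kept]
  = (3 / 5)    [23 ≡ 3 mod 5]
  = (5 / 3)    [QR: 5 ≡ 1 mod 4, sign kept]
  = (2 / 3)    [5 ≡ 2 mod 3]
  = -(1 / 3)    [3 ≡ 3 mod 8 ⇒ (2 / 3) = -1]
  = -1    [(1 / 3) = 1]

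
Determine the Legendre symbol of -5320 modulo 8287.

Reduce the numerator: -5320 ≡ 2967 (mod 8287), so (-5320/8287) = (2967/8287).
Both 2967 ≡ 3 and 8287 ≡ 3 (mod 4), so reciprocity gives (2967/8287) = -(8287/2967). Reduce: 8287 ≡ 2353 (mod 2967). Now have -(2353/2967).
2353 ≡ 1 (mod 4), so quadratic reciprocity gives (2353/2967) = (2967/2353). Reduce: 2967 ≡ 614 (mod 2353). Now have -(614/2353).
Factor out 2: 614 = 2·307. Since 2353 ≡ 1 (mod 8), (2/2353) = +1. Now have -(307/2353).
2353 ≡ 1 (mod 4), so quadratic reciprocity gives (307/2353) = (2353/307). Reduce: 2353 ≡ 204 (mod 307). Now have -(204/307).
Factor out 2: 204 = 2^2·51. Since 307 ≡ 3 (mod 8), (2/307) = -1, and (2/307)^2 = +1. Now have -(51/307).
Both 51 ≡ 3 and 307 ≡ 3 (mod 4), so reciprocity gives (51/307) = -(307/51). Reduce: 307 ≡ 1 (mod 51). Now have (1/51).
(1/51) = 1. Collecting the sign factors: 1.

1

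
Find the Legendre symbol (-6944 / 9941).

(-6944 / 9941)
  = (2997 / 9941)    [-6944 ≡ 2997 mod 9941]
  = (9941 / 2997)    [QR: 2997 ≡ 1 mod 4, sign kept]
  = (950 / 2997)    [9941 ≡ 950 mod 2997]
  = -(475 / 2997)    [2997 ≡ 5 mod 8 ⇒ (2 / 2997) = -1]
  = -(2997 / 475)    [QR: 2997 ≡ 1 mod 4, sign kept]
  = -(147 / 475)    [2997 ≡ 147 mod 475]
  = (475 / 147)    [QR: both ≡ 3 mod 4, sign flips]
  = (34 / 147)    [475 ≡ 34 mod 147]
  = -(17 / 147)    [147 ≡ 3 mod 8 ⇒ (2 / 147) = -1]
  = -(147 / 17)    [QR: 17 ≡ 1 mod 4, sign kept]
  = -(11 / 17)    [147 ≡ 11 mod 17]
  = -(17 / 11)    [QR: 17 ≡ 1 mod 4, sign kept]
  = -(6 / 11)    [17 ≡ 6 mod 11]
  = (3 / 11)    [11 ≡ 3 mod 8 ⇒ (2 / 11) = -1]
  = -(11 / 3)    [QR: both ≡ 3 mod 4, sign flips]
  = -(2 / 3)    [11 ≡ 2 mod 3]
  = (1 / 3)    [3 ≡ 3 mod 8 ⇒ (2 / 3) = -1]
  = 1    [(1 / 3) = 1]

1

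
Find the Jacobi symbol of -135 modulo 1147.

Reduce the numerator: -135 ≡ 1012 (mod 1147), so (-135/1147) = (1012/1147).
Factor out 2: 1012 = 2^2·253. Since 1147 ≡ 3 (mod 8), (2/1147) = -1, and (2/1147)^2 = +1. Now have (253/1147).
253 ≡ 1 (mod 4), so quadratic reciprocity gives (253/1147) = (1147/253). Reduce: 1147 ≡ 135 (mod 253). Now have (135/253).
253 ≡ 1 (mod 4), so quadratic reciprocity gives (135/253) = (253/135). Reduce: 253 ≡ 118 (mod 135). Now have (118/135).
Factor out 2: 118 = 2·59. Since 135 ≡ 7 (mod 8), (2/135) = +1. Now have (59/135).
Both 59 ≡ 3 and 135 ≡ 3 (mod 4), so reciprocity gives (59/135) = -(135/59). Reduce: 135 ≡ 17 (mod 59). Now have -(17/59).
17 ≡ 1 (mod 4), so quadratic reciprocity gives (17/59) = (59/17). Reduce: 59 ≡ 8 (mod 17). Now have -(8/17).
Factor out 2: 8 = 2^3. Since 17 ≡ 1 (mod 8), (2/17) = +1, and (2/17)^3 = +1. Now have -(1/17).
(1/17) = 1. Collecting the sign factors: -1.

-1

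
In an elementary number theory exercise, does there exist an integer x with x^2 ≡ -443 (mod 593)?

no

Pull out -1: (-443|593) = (-1|593)·(443|593). Since 593 ≡ 1 (mod 4), (-1|593) = +1. Now have (443|593).
593 ≡ 1 (mod 4), so quadratic reciprocity gives (443|593) = (593|443). Reduce: 593 ≡ 150 (mod 443). Now have (150|443).
Factor out 2: 150 = 2·75. Since 443 ≡ 3 (mod 8), (2|443) = -1. Now have -(75|443).
Both 75 ≡ 3 and 443 ≡ 3 (mod 4), so reciprocity gives (75|443) = -(443|75). Reduce: 443 ≡ 68 (mod 75). Now have (68|75).
Factor out 2: 68 = 2^2·17. Since 75 ≡ 3 (mod 8), (2|75) = -1, and (2|75)^2 = +1. Now have (17|75).
17 ≡ 1 (mod 4), so quadratic reciprocity gives (17|75) = (75|17). Reduce: 75 ≡ 7 (mod 17). Now have (7|17).
17 ≡ 1 (mod 4), so quadratic reciprocity gives (7|17) = (17|7). Reduce: 17 ≡ 3 (mod 7). Now have (3|7).
Both 3 ≡ 3 and 7 ≡ 3 (mod 4), so reciprocity gives (3|7) = -(7|3). Reduce: 7 ≡ 1 (mod 3). Now have -(1|3).
(1|3) = 1. Collecting the sign factors: -1.
The Legendre symbol is -1, so x^2 ≡ -443 (mod 593) has no solution.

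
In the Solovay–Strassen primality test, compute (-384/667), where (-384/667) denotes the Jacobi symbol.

-1

Reduce the numerator: -384 ≡ 283 (mod 667), so (-384/667) = (283/667).
Both 283 ≡ 3 and 667 ≡ 3 (mod 4), so reciprocity gives (283/667) = -(667/283). Reduce: 667 ≡ 101 (mod 283). Now have -(101/283).
101 ≡ 1 (mod 4), so quadratic reciprocity gives (101/283) = (283/101). Reduce: 283 ≡ 81 (mod 101). Now have -(81/101).
81 ≡ 1 (mod 4), so quadratic reciprocity gives (81/101) = (101/81). Reduce: 101 ≡ 20 (mod 81). Now have -(20/81).
Factor out 2: 20 = 2^2·5. Since 81 ≡ 1 (mod 8), (2/81) = +1, and (2/81)^2 = +1. Now have -(5/81).
5 ≡ 1 (mod 4), so quadratic reciprocity gives (5/81) = (81/5). Reduce: 81 ≡ 1 (mod 5). Now have -(1/5).
(1/5) = 1. Collecting the sign factors: -1.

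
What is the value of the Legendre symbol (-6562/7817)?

-1

Pull out -1: (-6562/7817) = (-1/7817)·(6562/7817). Since 7817 ≡ 1 (mod 4), (-1/7817) = +1. Now have (6562/7817).
Factor out 2: 6562 = 2·3281. Since 7817 ≡ 1 (mod 8), (2/7817) = +1. Now have (3281/7817).
3281 ≡ 1 (mod 4), so quadratic reciprocity gives (3281/7817) = (7817/3281). Reduce: 7817 ≡ 1255 (mod 3281). Now have (1255/3281).
3281 ≡ 1 (mod 4), so quadratic reciprocity gives (1255/3281) = (3281/1255). Reduce: 3281 ≡ 771 (mod 1255). Now have (771/1255).
Both 771 ≡ 3 and 1255 ≡ 3 (mod 4), so reciprocity gives (771/1255) = -(1255/771). Reduce: 1255 ≡ 484 (mod 771). Now have -(484/771).
Factor out 2: 484 = 2^2·121. Since 771 ≡ 3 (mod 8), (2/771) = -1, and (2/771)^2 = +1. Now have -(121/771).
121 ≡ 1 (mod 4), so quadratic reciprocity gives (121/771) = (771/121). Reduce: 771 ≡ 45 (mod 121). Now have -(45/121).
45 ≡ 1 (mod 4), so quadratic reciprocity gives (45/121) = (121/45). Reduce: 121 ≡ 31 (mod 45). Now have -(31/45).
45 ≡ 1 (mod 4), so quadratic reciprocity gives (31/45) = (45/31). Reduce: 45 ≡ 14 (mod 31). Now have -(14/31).
Factor out 2: 14 = 2·7. Since 31 ≡ 7 (mod 8), (2/31) = +1. Now have -(7/31).
Both 7 ≡ 3 and 31 ≡ 3 (mod 4), so reciprocity gives (7/31) = -(31/7). Reduce: 31 ≡ 3 (mod 7). Now have (3/7).
Both 3 ≡ 3 and 7 ≡ 3 (mod 4), so reciprocity gives (3/7) = -(7/3). Reduce: 7 ≡ 1 (mod 3). Now have -(1/3).
(1/3) = 1. Collecting the sign factors: -1.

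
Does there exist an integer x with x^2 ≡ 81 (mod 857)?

(81/857)
  = (857/81)    [QR: 81 ≡ 1 mod 4, sign kept]
  = (47/81)    [857 ≡ 47 mod 81]
  = (81/47)    [QR: 81 ≡ 1 mod 4, sign kept]
  = (34/47)    [81 ≡ 34 mod 47]
  = (17/47)    [47 ≡ 7 mod 8 ⇒ (2/47) = +1]
  = (47/17)    [QR: 17 ≡ 1 mod 4, sign kept]
  = (13/17)    [47 ≡ 13 mod 17]
  = (17/13)    [QR: 13 ≡ 1 mod 4, sign kept]
  = (4/13)    [17 ≡ 4 mod 13]
  = (1/13)    [13 ≡ 5 mod 8 ⇒ (2/13)^2 = +1]
  = 1    [(1/13) = 1]
The Legendre symbol is 1, so x^2 ≡ 81 (mod 857) has solution.

yes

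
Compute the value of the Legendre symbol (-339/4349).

1

(-339/4349)
  = (4010/4349)    [-339 ≡ 4010 mod 4349]
  = -(2005/4349)    [4349 ≡ 5 mod 8 ⇒ (2/4349) = -1]
  = -(4349/2005)    [QR: 2005 ≡ 1 mod 4, sign kept]
  = -(339/2005)    [4349 ≡ 339 mod 2005]
  = -(2005/339)    [QR: 2005 ≡ 1 mod 4, sign kept]
  = -(310/339)    [2005 ≡ 310 mod 339]
  = (155/339)    [339 ≡ 3 mod 8 ⇒ (2/339) = -1]
  = -(339/155)    [QR: both ≡ 3 mod 4, sign flips]
  = -(29/155)    [339 ≡ 29 mod 155]
  = -(155/29)    [QR: 29 ≡ 1 mod 4, sign kept]
  = -(10/29)    [155 ≡ 10 mod 29]
  = (5/29)    [29 ≡ 5 mod 8 ⇒ (2/29) = -1]
  = (29/5)    [QR: 5 ≡ 1 mod 4, sign kept]
  = (4/5)    [29 ≡ 4 mod 5]
  = (1/5)    [5 ≡ 5 mod 8 ⇒ (2/5)^2 = +1]
  = 1    [(1/5) = 1]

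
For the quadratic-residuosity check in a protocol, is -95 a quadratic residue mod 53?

yes

(-95|53)
  = (11|53)    [-95 ≡ 11 mod 53]
  = (53|11)    [QR: 53 ≡ 1 mod 4, sign kept]
  = (9|11)    [53 ≡ 9 mod 11]
  = (11|9)    [QR: 9 ≡ 1 mod 4, sign kept]
  = (2|9)    [11 ≡ 2 mod 9]
  = (1|9)    [9 ≡ 1 mod 8 ⇒ (2|9) = +1]
  = 1    [(1|9) = 1]
(-95|53) = 1, and 53 is prime, so -95 is a quadratic residue mod 53.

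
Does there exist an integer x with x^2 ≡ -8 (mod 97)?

Pull out -1: (-8/97) = (-1/97)·(8/97). Since 97 ≡ 1 (mod 4), (-1/97) = +1. Now have (8/97).
Factor out 2: 8 = 2^3. Since 97 ≡ 1 (mod 8), (2/97) = +1, and (2/97)^3 = +1. Now have (1/97).
(1/97) = 1. Collecting the sign factors: 1.
The Legendre symbol is 1, so x^2 ≡ -8 (mod 97) has solution.

yes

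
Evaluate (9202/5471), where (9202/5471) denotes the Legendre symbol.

1

(9202/5471)
  = (3731/5471)    [9202 ≡ 3731 mod 5471]
  = -(5471/3731)    [QR: both ≡ 3 mod 4, sign flips]
  = -(1740/3731)    [5471 ≡ 1740 mod 3731]
  = -(435/3731)    [3731 ≡ 3 mod 8 ⇒ (2/3731)^2 = +1]
  = (3731/435)    [QR: both ≡ 3 mod 4, sign flips]
  = (251/435)    [3731 ≡ 251 mod 435]
  = -(435/251)    [QR: both ≡ 3 mod 4, sign flips]
  = -(184/251)    [435 ≡ 184 mod 251]
  = (23/251)    [251 ≡ 3 mod 8 ⇒ (2/251)^3 = -1]
  = -(251/23)    [QR: both ≡ 3 mod 4, sign flips]
  = -(21/23)    [251 ≡ 21 mod 23]
  = -(23/21)    [QR: 21 ≡ 1 mod 4, sign kept]
  = -(2/21)    [23 ≡ 2 mod 21]
  = (1/21)    [21 ≡ 5 mod 8 ⇒ (2/21) = -1]
  = 1    [(1/21) = 1]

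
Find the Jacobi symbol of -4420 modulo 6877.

Reduce the numerator: -4420 ≡ 2457 (mod 6877), so (-4420|6877) = (2457|6877).
2457 ≡ 1 (mod 4), so quadratic reciprocity gives (2457|6877) = (6877|2457). Reduce: 6877 ≡ 1963 (mod 2457). Now have (1963|2457).
2457 ≡ 1 (mod 4), so quadratic reciprocity gives (1963|2457) = (2457|1963). Reduce: 2457 ≡ 494 (mod 1963). Now have (494|1963).
Factor out 2: 494 = 2·247. Since 1963 ≡ 3 (mod 8), (2|1963) = -1. Now have -(247|1963).
Both 247 ≡ 3 and 1963 ≡ 3 (mod 4), so reciprocity gives (247|1963) = -(1963|247). Reduce: 1963 ≡ 234 (mod 247). Now have (234|247).
Factor out 2: 234 = 2·117. Since 247 ≡ 7 (mod 8), (2|247) = +1. Now have (117|247).
117 ≡ 1 (mod 4), so quadratic reciprocity gives (117|247) = (247|117). Reduce: 247 ≡ 13 (mod 117). Now have (13|117).
13 ≡ 1 (mod 4), so quadratic reciprocity gives (13|117) = (117|13). Reduce: 117 ≡ 0 (mod 13). Now have (0|13).
The numerator is now 0 with denominator 13 > 1: the symbol is 0.

0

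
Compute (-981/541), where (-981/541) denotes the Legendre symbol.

1

(-981/541)
  = (101/541)    [-981 ≡ 101 mod 541]
  = (541/101)    [QR: 101 ≡ 1 mod 4, sign kept]
  = (36/101)    [541 ≡ 36 mod 101]
  = (9/101)    [101 ≡ 5 mod 8 ⇒ (2/101)^2 = +1]
  = (101/9)    [QR: 9 ≡ 1 mod 4, sign kept]
  = (2/9)    [101 ≡ 2 mod 9]
  = (1/9)    [9 ≡ 1 mod 8 ⇒ (2/9) = +1]
  = 1    [(1/9) = 1]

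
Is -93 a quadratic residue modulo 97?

yes

Reduce the numerator: -93 ≡ 4 (mod 97), so (-93|97) = (4|97).
Factor out 2: 4 = 2^2. Since 97 ≡ 1 (mod 8), (2|97) = +1, and (2|97)^2 = +1. Now have (1|97).
(1|97) = 1. Collecting the sign factors: 1.
The Legendre symbol is 1, so x^2 ≡ -93 (mod 97) has solution.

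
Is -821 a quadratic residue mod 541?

no

Reduce the numerator: -821 ≡ 261 (mod 541), so (-821/541) = (261/541).
261 ≡ 1 (mod 4), so quadratic reciprocity gives (261/541) = (541/261). Reduce: 541 ≡ 19 (mod 261). Now have (19/261).
261 ≡ 1 (mod 4), so quadratic reciprocity gives (19/261) = (261/19). Reduce: 261 ≡ 14 (mod 19). Now have (14/19).
Factor out 2: 14 = 2·7. Since 19 ≡ 3 (mod 8), (2/19) = -1. Now have -(7/19).
Both 7 ≡ 3 and 19 ≡ 3 (mod 4), so reciprocity gives (7/19) = -(19/7). Reduce: 19 ≡ 5 (mod 7). Now have (5/7).
5 ≡ 1 (mod 4), so quadratic reciprocity gives (5/7) = (7/5). Reduce: 7 ≡ 2 (mod 5). Now have (2/5).
Factor out 2: 2 = 2. Since 5 ≡ 5 (mod 8), (2/5) = -1. Now have -(1/5).
(1/5) = 1. Collecting the sign factors: -1.
The Legendre symbol is -1, so x^2 ≡ -821 (mod 541) has no solution.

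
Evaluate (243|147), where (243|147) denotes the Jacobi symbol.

(243|147)
  = (96|147)    [243 ≡ 96 mod 147]
  = -(3|147)    [147 ≡ 3 mod 8 ⇒ (2|147)^5 = -1]
  = (147|3)    [QR: both ≡ 3 mod 4, sign flips]
  = (0|3)    [147 ≡ 0 mod 3]
  = 0    [numerator 0, gcd > 1]

0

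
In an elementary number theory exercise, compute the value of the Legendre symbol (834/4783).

1

(834/4783)
  = (417/4783)    [4783 ≡ 7 mod 8 ⇒ (2/4783) = +1]
  = (4783/417)    [QR: 417 ≡ 1 mod 4, sign kept]
  = (196/417)    [4783 ≡ 196 mod 417]
  = (49/417)    [417 ≡ 1 mod 8 ⇒ (2/417)^2 = +1]
  = (417/49)    [QR: 49 ≡ 1 mod 4, sign kept]
  = (25/49)    [417 ≡ 25 mod 49]
  = (49/25)    [QR: 25 ≡ 1 mod 4, sign kept]
  = (24/25)    [49 ≡ 24 mod 25]
  = (3/25)    [25 ≡ 1 mod 8 ⇒ (2/25)^3 = +1]
  = (25/3)    [QR: 25 ≡ 1 mod 4, sign kept]
  = (1/3)    [25 ≡ 1 mod 3]
  = 1    [(1/3) = 1]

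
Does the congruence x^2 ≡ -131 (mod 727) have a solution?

Pull out -1: (-131/727) = (-1/727)·(131/727). Since 727 ≡ 3 (mod 4), (-1/727) = -1. Now have -(131/727).
Both 131 ≡ 3 and 727 ≡ 3 (mod 4), so reciprocity gives (131/727) = -(727/131). Reduce: 727 ≡ 72 (mod 131). Now have (72/131).
Factor out 2: 72 = 2^3·9. Since 131 ≡ 3 (mod 8), (2/131) = -1, and (2/131)^3 = -1. Now have -(9/131).
9 ≡ 1 (mod 4), so quadratic reciprocity gives (9/131) = (131/9). Reduce: 131 ≡ 5 (mod 9). Now have -(5/9).
5 ≡ 1 (mod 4), so quadratic reciprocity gives (5/9) = (9/5). Reduce: 9 ≡ 4 (mod 5). Now have -(4/5).
Factor out 2: 4 = 2^2. Since 5 ≡ 5 (mod 8), (2/5) = -1, and (2/5)^2 = +1. Now have -(1/5).
(1/5) = 1. Collecting the sign factors: -1.
The Legendre symbol is -1, so x^2 ≡ -131 (mod 727) has no solution.

no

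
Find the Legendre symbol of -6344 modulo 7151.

-1

(-6344/7151)
  = -(6344/7151)    [7151 ≡ 3 mod 4 ⇒ (-1/7151) = -1]
  = -(793/7151)    [7151 ≡ 7 mod 8 ⇒ (2/7151)^3 = +1]
  = -(7151/793)    [QR: 793 ≡ 1 mod 4, sign kept]
  = -(14/793)    [7151 ≡ 14 mod 793]
  = -(7/793)    [793 ≡ 1 mod 8 ⇒ (2/793) = +1]
  = -(793/7)    [QR: 793 ≡ 1 mod 4, sign kept]
  = -(2/7)    [793 ≡ 2 mod 7]
  = -(1/7)    [7 ≡ 7 mod 8 ⇒ (2/7) = +1]
  = -1    [(1/7) = 1]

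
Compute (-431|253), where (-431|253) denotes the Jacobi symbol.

Reduce the numerator: -431 ≡ 75 (mod 253), so (-431|253) = (75|253).
253 ≡ 1 (mod 4), so quadratic reciprocity gives (75|253) = (253|75). Reduce: 253 ≡ 28 (mod 75). Now have (28|75).
Factor out 2: 28 = 2^2·7. Since 75 ≡ 3 (mod 8), (2|75) = -1, and (2|75)^2 = +1. Now have (7|75).
Both 7 ≡ 3 and 75 ≡ 3 (mod 4), so reciprocity gives (7|75) = -(75|7). Reduce: 75 ≡ 5 (mod 7). Now have -(5|7).
5 ≡ 1 (mod 4), so quadratic reciprocity gives (5|7) = (7|5). Reduce: 7 ≡ 2 (mod 5). Now have -(2|5).
Factor out 2: 2 = 2. Since 5 ≡ 5 (mod 8), (2|5) = -1. Now have (1|5).
(1|5) = 1. Collecting the sign factors: 1.

1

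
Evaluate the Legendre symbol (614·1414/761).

By multiplicativity, (614·1414/761) = (614/761)·(1414/761).
First factor (614/761):
Factor out 2: 614 = 2·307. Since 761 ≡ 1 (mod 8), (2/761) = +1. Now have (307/761).
761 ≡ 1 (mod 4), so quadratic reciprocity gives (307/761) = (761/307). Reduce: 761 ≡ 147 (mod 307). Now have (147/307).
Both 147 ≡ 3 and 307 ≡ 3 (mod 4), so reciprocity gives (147/307) = -(307/147). Reduce: 307 ≡ 13 (mod 147). Now have -(13/147).
13 ≡ 1 (mod 4), so quadratic reciprocity gives (13/147) = (147/13). Reduce: 147 ≡ 4 (mod 13). Now have -(4/13).
Factor out 2: 4 = 2^2. Since 13 ≡ 5 (mod 8), (2/13) = -1, and (2/13)^2 = +1. Now have -(1/13).
(1/13) = 1. Collecting the sign factors: -1.
Second factor (1414/761):
Reduce the numerator: 1414 ≡ 653 (mod 761), so (1414/761) = (653/761).
653 ≡ 1 (mod 4), so quadratic reciprocity gives (653/761) = (761/653). Reduce: 761 ≡ 108 (mod 653). Now have (108/653).
Factor out 2: 108 = 2^2·27. Since 653 ≡ 5 (mod 8), (2/653) = -1, and (2/653)^2 = +1. Now have (27/653).
653 ≡ 1 (mod 4), so quadratic reciprocity gives (27/653) = (653/27). Reduce: 653 ≡ 5 (mod 27). Now have (5/27).
5 ≡ 1 (mod 4), so quadratic reciprocity gives (5/27) = (27/5). Reduce: 27 ≡ 2 (mod 5). Now have (2/5).
Factor out 2: 2 = 2. Since 5 ≡ 5 (mod 8), (2/5) = -1. Now have -(1/5).
(1/5) = 1. Collecting the sign factors: -1.
Product: (-1)·(-1) = 1.

1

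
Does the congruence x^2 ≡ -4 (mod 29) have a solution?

yes

Reduce the numerator: -4 ≡ 25 (mod 29), so (-4/29) = (25/29).
25 ≡ 1 (mod 4), so quadratic reciprocity gives (25/29) = (29/25). Reduce: 29 ≡ 4 (mod 25). Now have (4/25).
Factor out 2: 4 = 2^2. Since 25 ≡ 1 (mod 8), (2/25) = +1, and (2/25)^2 = +1. Now have (1/25).
(1/25) = 1. Collecting the sign factors: 1.
(-4/29) = 1, and 29 is prime, so -4 is a quadratic residue mod 29.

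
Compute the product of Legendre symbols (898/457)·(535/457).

-1

By multiplicativity, (898·535/457) = (898/457)·(535/457).
First factor (898/457):
(898/457)
  = (441/457)    [898 ≡ 441 mod 457]
  = (457/441)    [QR: 441 ≡ 1 mod 4, sign kept]
  = (16/441)    [457 ≡ 16 mod 441]
  = (1/441)    [441 ≡ 1 mod 8 ⇒ (2/441)^4 = +1]
  = 1    [(1/441) = 1]
Second factor (535/457):
(535/457)
  = (78/457)    [535 ≡ 78 mod 457]
  = (39/457)    [457 ≡ 1 mod 8 ⇒ (2/457) = +1]
  = (457/39)    [QR: 457 ≡ 1 mod 4, sign kept]
  = (28/39)    [457 ≡ 28 mod 39]
  = (7/39)    [39 ≡ 7 mod 8 ⇒ (2/39)^2 = +1]
  = -(39/7)    [QR: both ≡ 3 mod 4, sign flips]
  = -(4/7)    [39 ≡ 4 mod 7]
  = -(1/7)    [7 ≡ 7 mod 8 ⇒ (2/7)^2 = +1]
  = -1    [(1/7) = 1]
Product: (1)·(-1) = -1.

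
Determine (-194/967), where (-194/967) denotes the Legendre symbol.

-1

(-194/967)
  = (773/967)    [-194 ≡ 773 mod 967]
  = (967/773)    [QR: 773 ≡ 1 mod 4, sign kept]
  = (194/773)    [967 ≡ 194 mod 773]
  = -(97/773)    [773 ≡ 5 mod 8 ⇒ (2/773) = -1]
  = -(773/97)    [QR: 97 ≡ 1 mod 4, sign kept]
  = -(94/97)    [773 ≡ 94 mod 97]
  = -(47/97)    [97 ≡ 1 mod 8 ⇒ (2/97) = +1]
  = -(97/47)    [QR: 97 ≡ 1 mod 4, sign kept]
  = -(3/47)    [97 ≡ 3 mod 47]
  = (47/3)    [QR: both ≡ 3 mod 4, sign flips]
  = (2/3)    [47 ≡ 2 mod 3]
  = -(1/3)    [3 ≡ 3 mod 8 ⇒ (2/3) = -1]
  = -1    [(1/3) = 1]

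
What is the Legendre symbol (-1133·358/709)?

-1

By multiplicativity, (-1133·358/709) = (-1133/709)·(358/709).
First factor (-1133/709):
Pull out -1: (-1133/709) = (-1/709)·(1133/709). Since 709 ≡ 1 (mod 4), (-1/709) = +1. Now have (1133/709).
Reduce the numerator: 1133 ≡ 424 (mod 709), so (1133/709) = (424/709).
Factor out 2: 424 = 2^3·53. Since 709 ≡ 5 (mod 8), (2/709) = -1, and (2/709)^3 = -1. Now have -(53/709).
53 ≡ 1 (mod 4), so quadratic reciprocity gives (53/709) = (709/53). Reduce: 709 ≡ 20 (mod 53). Now have -(20/53).
Factor out 2: 20 = 2^2·5. Since 53 ≡ 5 (mod 8), (2/53) = -1, and (2/53)^2 = +1. Now have -(5/53).
5 ≡ 1 (mod 4), so quadratic reciprocity gives (5/53) = (53/5). Reduce: 53 ≡ 3 (mod 5). Now have -(3/5).
5 ≡ 1 (mod 4), so quadratic reciprocity gives (3/5) = (5/3). Reduce: 5 ≡ 2 (mod 3). Now have -(2/3).
Factor out 2: 2 = 2. Since 3 ≡ 3 (mod 8), (2/3) = -1. Now have (1/3).
(1/3) = 1. Collecting the sign factors: 1.
Second factor (358/709):
Factor out 2: 358 = 2·179. Since 709 ≡ 5 (mod 8), (2/709) = -1. Now have -(179/709).
709 ≡ 1 (mod 4), so quadratic reciprocity gives (179/709) = (709/179). Reduce: 709 ≡ 172 (mod 179). Now have -(172/179).
Factor out 2: 172 = 2^2·43. Since 179 ≡ 3 (mod 8), (2/179) = -1, and (2/179)^2 = +1. Now have -(43/179).
Both 43 ≡ 3 and 179 ≡ 3 (mod 4), so reciprocity gives (43/179) = -(179/43). Reduce: 179 ≡ 7 (mod 43). Now have (7/43).
Both 7 ≡ 3 and 43 ≡ 3 (mod 4), so reciprocity gives (7/43) = -(43/7). Reduce: 43 ≡ 1 (mod 7). Now have -(1/7).
(1/7) = 1. Collecting the sign factors: -1.
Product: (1)·(-1) = -1.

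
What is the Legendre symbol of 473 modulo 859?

-1

473 ≡ 1 (mod 4), so quadratic reciprocity gives (473/859) = (859/473). Reduce: 859 ≡ 386 (mod 473). Now have (386/473).
Factor out 2: 386 = 2·193. Since 473 ≡ 1 (mod 8), (2/473) = +1. Now have (193/473).
193 ≡ 1 (mod 4), so quadratic reciprocity gives (193/473) = (473/193). Reduce: 473 ≡ 87 (mod 193). Now have (87/193).
193 ≡ 1 (mod 4), so quadratic reciprocity gives (87/193) = (193/87). Reduce: 193 ≡ 19 (mod 87). Now have (19/87).
Both 19 ≡ 3 and 87 ≡ 3 (mod 4), so reciprocity gives (19/87) = -(87/19). Reduce: 87 ≡ 11 (mod 19). Now have -(11/19).
Both 11 ≡ 3 and 19 ≡ 3 (mod 4), so reciprocity gives (11/19) = -(19/11). Reduce: 19 ≡ 8 (mod 11). Now have (8/11).
Factor out 2: 8 = 2^3. Since 11 ≡ 3 (mod 8), (2/11) = -1, and (2/11)^3 = -1. Now have -(1/11).
(1/11) = 1. Collecting the sign factors: -1.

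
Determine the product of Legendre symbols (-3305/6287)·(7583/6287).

By multiplicativity, (-3305·7583/6287) = (-3305/6287)·(7583/6287).
First factor (-3305/6287):
(-3305/6287)
  = -(3305/6287)    [6287 ≡ 3 mod 4 ⇒ (-1/6287) = -1]
  = -(6287/3305)    [QR: 3305 ≡ 1 mod 4, sign kept]
  = -(2982/3305)    [6287 ≡ 2982 mod 3305]
  = -(1491/3305)    [3305 ≡ 1 mod 8 ⇒ (2/3305) = +1]
  = -(3305/1491)    [QR: 3305 ≡ 1 mod 4, sign kept]
  = -(323/1491)    [3305 ≡ 323 mod 1491]
  = (1491/323)    [QR: both ≡ 3 mod 4, sign flips]
  = (199/323)    [1491 ≡ 199 mod 323]
  = -(323/199)    [QR: both ≡ 3 mod 4, sign flips]
  = -(124/199)    [323 ≡ 124 mod 199]
  = -(31/199)    [199 ≡ 7 mod 8 ⇒ (2/199)^2 = +1]
  = (199/31)    [QR: both ≡ 3 mod 4, sign flips]
  = (13/31)    [199 ≡ 13 mod 31]
  = (31/13)    [QR: 13 ≡ 1 mod 4, sign kept]
  = (5/13)    [31 ≡ 5 mod 13]
  = (13/5)    [QR: 5 ≡ 1 mod 4, sign kept]
  = (3/5)    [13 ≡ 3 mod 5]
  = (5/3)    [QR: 5 ≡ 1 mod 4, sign kept]
  = (2/3)    [5 ≡ 2 mod 3]
  = -(1/3)    [3 ≡ 3 mod 8 ⇒ (2/3) = -1]
  = -1    [(1/3) = 1]
Second factor (7583/6287):
(7583/6287)
  = (1296/6287)    [7583 ≡ 1296 mod 6287]
  = (81/6287)    [6287 ≡ 7 mod 8 ⇒ (2/6287)^4 = +1]
  = (6287/81)    [QR: 81 ≡ 1 mod 4, sign kept]
  = (50/81)    [6287 ≡ 50 mod 81]
  = (25/81)    [81 ≡ 1 mod 8 ⇒ (2/81) = +1]
  = (81/25)    [QR: 25 ≡ 1 mod 4, sign kept]
  = (6/25)    [81 ≡ 6 mod 25]
  = (3/25)    [25 ≡ 1 mod 8 ⇒ (2/25) = +1]
  = (25/3)    [QR: 25 ≡ 1 mod 4, sign kept]
  = (1/3)    [25 ≡ 1 mod 3]
  = 1    [(1/3) = 1]
Product: (-1)·(1) = -1.

-1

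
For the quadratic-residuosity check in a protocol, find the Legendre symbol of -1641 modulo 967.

1

Reduce the numerator: -1641 ≡ 293 (mod 967), so (-1641/967) = (293/967).
293 ≡ 1 (mod 4), so quadratic reciprocity gives (293/967) = (967/293). Reduce: 967 ≡ 88 (mod 293). Now have (88/293).
Factor out 2: 88 = 2^3·11. Since 293 ≡ 5 (mod 8), (2/293) = -1, and (2/293)^3 = -1. Now have -(11/293).
293 ≡ 1 (mod 4), so quadratic reciprocity gives (11/293) = (293/11). Reduce: 293 ≡ 7 (mod 11). Now have -(7/11).
Both 7 ≡ 3 and 11 ≡ 3 (mod 4), so reciprocity gives (7/11) = -(11/7). Reduce: 11 ≡ 4 (mod 7). Now have (4/7).
Factor out 2: 4 = 2^2. Since 7 ≡ 7 (mod 8), (2/7) = +1, and (2/7)^2 = +1. Now have (1/7).
(1/7) = 1. Collecting the sign factors: 1.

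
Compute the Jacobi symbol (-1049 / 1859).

-1

Pull out -1: (-1049 / 1859) = (-1 / 1859)·(1049 / 1859). Since 1859 ≡ 3 (mod 4), (-1 / 1859) = -1. Now have -(1049 / 1859).
1049 ≡ 1 (mod 4), so quadratic reciprocity gives (1049 / 1859) = (1859 / 1049). Reduce: 1859 ≡ 810 (mod 1049). Now have -(810 / 1049).
Factor out 2: 810 = 2·405. Since 1049 ≡ 1 (mod 8), (2 / 1049) = +1. Now have -(405 / 1049).
405 ≡ 1 (mod 4), so quadratic reciprocity gives (405 / 1049) = (1049 / 405). Reduce: 1049 ≡ 239 (mod 405). Now have -(239 / 405).
405 ≡ 1 (mod 4), so quadratic reciprocity gives (239 / 405) = (405 / 239). Reduce: 405 ≡ 166 (mod 239). Now have -(166 / 239).
Factor out 2: 166 = 2·83. Since 239 ≡ 7 (mod 8), (2 / 239) = +1. Now have -(83 / 239).
Both 83 ≡ 3 and 239 ≡ 3 (mod 4), so reciprocity gives (83 / 239) = -(239 / 83). Reduce: 239 ≡ 73 (mod 83). Now have (73 / 83).
73 ≡ 1 (mod 4), so quadratic reciprocity gives (73 / 83) = (83 / 73). Reduce: 83 ≡ 10 (mod 73). Now have (10 / 73).
Factor out 2: 10 = 2·5. Since 73 ≡ 1 (mod 8), (2 / 73) = +1. Now have (5 / 73).
5 ≡ 1 (mod 4), so quadratic reciprocity gives (5 / 73) = (73 / 5). Reduce: 73 ≡ 3 (mod 5). Now have (3 / 5).
5 ≡ 1 (mod 4), so quadratic reciprocity gives (3 / 5) = (5 / 3). Reduce: 5 ≡ 2 (mod 3). Now have (2 / 3).
Factor out 2: 2 = 2. Since 3 ≡ 3 (mod 8), (2 / 3) = -1. Now have -(1 / 3).
(1 / 3) = 1. Collecting the sign factors: -1.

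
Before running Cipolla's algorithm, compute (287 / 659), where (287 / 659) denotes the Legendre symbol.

Both 287 ≡ 3 and 659 ≡ 3 (mod 4), so reciprocity gives (287 / 659) = -(659 / 287). Reduce: 659 ≡ 85 (mod 287). Now have -(85 / 287).
85 ≡ 1 (mod 4), so quadratic reciprocity gives (85 / 287) = (287 / 85). Reduce: 287 ≡ 32 (mod 85). Now have -(32 / 85).
Factor out 2: 32 = 2^5. Since 85 ≡ 5 (mod 8), (2 / 85) = -1, and (2 / 85)^5 = -1. Now have (1 / 85).
(1 / 85) = 1. Collecting the sign factors: 1.

1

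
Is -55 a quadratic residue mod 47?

Reduce the numerator: -55 ≡ 39 (mod 47), so (-55/47) = (39/47).
Both 39 ≡ 3 and 47 ≡ 3 (mod 4), so reciprocity gives (39/47) = -(47/39). Reduce: 47 ≡ 8 (mod 39). Now have -(8/39).
Factor out 2: 8 = 2^3. Since 39 ≡ 7 (mod 8), (2/39) = +1, and (2/39)^3 = +1. Now have -(1/39).
(1/39) = 1. Collecting the sign factors: -1.
The Legendre symbol is -1, so x^2 ≡ -55 (mod 47) has no solution.

no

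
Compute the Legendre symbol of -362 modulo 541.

1

Pull out -1: (-362/541) = (-1/541)·(362/541). Since 541 ≡ 1 (mod 4), (-1/541) = +1. Now have (362/541).
Factor out 2: 362 = 2·181. Since 541 ≡ 5 (mod 8), (2/541) = -1. Now have -(181/541).
181 ≡ 1 (mod 4), so quadratic reciprocity gives (181/541) = (541/181). Reduce: 541 ≡ 179 (mod 181). Now have -(179/181).
181 ≡ 1 (mod 4), so quadratic reciprocity gives (179/181) = (181/179). Reduce: 181 ≡ 2 (mod 179). Now have -(2/179).
Factor out 2: 2 = 2. Since 179 ≡ 3 (mod 8), (2/179) = -1. Now have (1/179).
(1/179) = 1. Collecting the sign factors: 1.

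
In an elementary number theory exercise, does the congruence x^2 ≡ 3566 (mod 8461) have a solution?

yes

(3566|8461)
  = -(1783|8461)    [8461 ≡ 5 mod 8 ⇒ (2|8461) = -1]
  = -(8461|1783)    [QR: 8461 ≡ 1 mod 4, sign kept]
  = -(1329|1783)    [8461 ≡ 1329 mod 1783]
  = -(1783|1329)    [QR: 1329 ≡ 1 mod 4, sign kept]
  = -(454|1329)    [1783 ≡ 454 mod 1329]
  = -(227|1329)    [1329 ≡ 1 mod 8 ⇒ (2|1329) = +1]
  = -(1329|227)    [QR: 1329 ≡ 1 mod 4, sign kept]
  = -(194|227)    [1329 ≡ 194 mod 227]
  = (97|227)    [227 ≡ 3 mod 8 ⇒ (2|227) = -1]
  = (227|97)    [QR: 97 ≡ 1 mod 4, sign kept]
  = (33|97)    [227 ≡ 33 mod 97]
  = (97|33)    [QR: 33 ≡ 1 mod 4, sign kept]
  = (31|33)    [97 ≡ 31 mod 33]
  = (33|31)    [QR: 33 ≡ 1 mod 4, sign kept]
  = (2|31)    [33 ≡ 2 mod 31]
  = (1|31)    [31 ≡ 7 mod 8 ⇒ (2|31) = +1]
  = 1    [(1|31) = 1]
(3566|8461) = 1, and 8461 is prime, so 3566 is a quadratic residue mod 8461.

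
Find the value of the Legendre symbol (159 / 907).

(159 / 907)
  = -(907 / 159)    [QR: both ≡ 3 mod 4, sign flips]
  = -(112 / 159)    [907 ≡ 112 mod 159]
  = -(7 / 159)    [159 ≡ 7 mod 8 ⇒ (2 / 159)^4 = +1]
  = (159 / 7)    [QR: both ≡ 3 mod 4, sign flips]
  = (5 / 7)    [159 ≡ 5 mod 7]
  = (7 / 5)    [QR: 5 ≡ 1 mod 4, sign kept]
  = (2 / 5)    [7 ≡ 2 mod 5]
  = -(1 / 5)    [5 ≡ 5 mod 8 ⇒ (2 / 5) = -1]
  = -1    [(1 / 5) = 1]

-1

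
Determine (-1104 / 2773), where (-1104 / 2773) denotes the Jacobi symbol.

1

(-1104 / 2773)
  = (1104 / 2773)    [2773 ≡ 1 mod 4 ⇒ (-1 / 2773) = +1]
  = (69 / 2773)    [2773 ≡ 5 mod 8 ⇒ (2 / 2773)^4 = +1]
  = (2773 / 69)    [QR: 69 ≡ 1 mod 4, sign kept]
  = (13 / 69)    [2773 ≡ 13 mod 69]
  = (69 / 13)    [QR: 13 ≡ 1 mod 4, sign kept]
  = (4 / 13)    [69 ≡ 4 mod 13]
  = (1 / 13)    [13 ≡ 5 mod 8 ⇒ (2 / 13)^2 = +1]
  = 1    [(1 / 13) = 1]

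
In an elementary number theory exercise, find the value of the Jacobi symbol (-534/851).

Reduce the numerator: -534 ≡ 317 (mod 851), so (-534/851) = (317/851).
317 ≡ 1 (mod 4), so quadratic reciprocity gives (317/851) = (851/317). Reduce: 851 ≡ 217 (mod 317). Now have (217/317).
217 ≡ 1 (mod 4), so quadratic reciprocity gives (217/317) = (317/217). Reduce: 317 ≡ 100 (mod 217). Now have (100/217).
Factor out 2: 100 = 2^2·25. Since 217 ≡ 1 (mod 8), (2/217) = +1, and (2/217)^2 = +1. Now have (25/217).
25 ≡ 1 (mod 4), so quadratic reciprocity gives (25/217) = (217/25). Reduce: 217 ≡ 17 (mod 25). Now have (17/25).
17 ≡ 1 (mod 4), so quadratic reciprocity gives (17/25) = (25/17). Reduce: 25 ≡ 8 (mod 17). Now have (8/17).
Factor out 2: 8 = 2^3. Since 17 ≡ 1 (mod 8), (2/17) = +1, and (2/17)^3 = +1. Now have (1/17).
(1/17) = 1. Collecting the sign factors: 1.

1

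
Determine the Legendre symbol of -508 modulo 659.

Pull out -1: (-508/659) = (-1/659)·(508/659). Since 659 ≡ 3 (mod 4), (-1/659) = -1. Now have -(508/659).
Factor out 2: 508 = 2^2·127. Since 659 ≡ 3 (mod 8), (2/659) = -1, and (2/659)^2 = +1. Now have -(127/659).
Both 127 ≡ 3 and 659 ≡ 3 (mod 4), so reciprocity gives (127/659) = -(659/127). Reduce: 659 ≡ 24 (mod 127). Now have (24/127).
Factor out 2: 24 = 2^3·3. Since 127 ≡ 7 (mod 8), (2/127) = +1, and (2/127)^3 = +1. Now have (3/127).
Both 3 ≡ 3 and 127 ≡ 3 (mod 4), so reciprocity gives (3/127) = -(127/3). Reduce: 127 ≡ 1 (mod 3). Now have -(1/3).
(1/3) = 1. Collecting the sign factors: -1.

-1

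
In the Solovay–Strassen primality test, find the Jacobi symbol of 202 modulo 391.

1

Factor out 2: 202 = 2·101. Since 391 ≡ 7 (mod 8), (2|391) = +1. Now have (101|391).
101 ≡ 1 (mod 4), so quadratic reciprocity gives (101|391) = (391|101). Reduce: 391 ≡ 88 (mod 101). Now have (88|101).
Factor out 2: 88 = 2^3·11. Since 101 ≡ 5 (mod 8), (2|101) = -1, and (2|101)^3 = -1. Now have -(11|101).
101 ≡ 1 (mod 4), so quadratic reciprocity gives (11|101) = (101|11). Reduce: 101 ≡ 2 (mod 11). Now have -(2|11).
Factor out 2: 2 = 2. Since 11 ≡ 3 (mod 8), (2|11) = -1. Now have (1|11).
(1|11) = 1. Collecting the sign factors: 1.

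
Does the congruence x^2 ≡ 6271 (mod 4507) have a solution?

Reduce the numerator: 6271 ≡ 1764 (mod 4507), so (6271|4507) = (1764|4507).
Factor out 2: 1764 = 2^2·441. Since 4507 ≡ 3 (mod 8), (2|4507) = -1, and (2|4507)^2 = +1. Now have (441|4507).
441 ≡ 1 (mod 4), so quadratic reciprocity gives (441|4507) = (4507|441). Reduce: 4507 ≡ 97 (mod 441). Now have (97|441).
97 ≡ 1 (mod 4), so quadratic reciprocity gives (97|441) = (441|97). Reduce: 441 ≡ 53 (mod 97). Now have (53|97).
53 ≡ 1 (mod 4), so quadratic reciprocity gives (53|97) = (97|53). Reduce: 97 ≡ 44 (mod 53). Now have (44|53).
Factor out 2: 44 = 2^2·11. Since 53 ≡ 5 (mod 8), (2|53) = -1, and (2|53)^2 = +1. Now have (11|53).
53 ≡ 1 (mod 4), so quadratic reciprocity gives (11|53) = (53|11). Reduce: 53 ≡ 9 (mod 11). Now have (9|11).
9 ≡ 1 (mod 4), so quadratic reciprocity gives (9|11) = (11|9). Reduce: 11 ≡ 2 (mod 9). Now have (2|9).
Factor out 2: 2 = 2. Since 9 ≡ 1 (mod 8), (2|9) = +1. Now have (1|9).
(1|9) = 1. Collecting the sign factors: 1.
(6271|4507) = 1, and 4507 is prime, so 6271 is a quadratic residue mod 4507.

yes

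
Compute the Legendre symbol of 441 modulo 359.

Reduce the numerator: 441 ≡ 82 (mod 359), so (441/359) = (82/359).
Factor out 2: 82 = 2·41. Since 359 ≡ 7 (mod 8), (2/359) = +1. Now have (41/359).
41 ≡ 1 (mod 4), so quadratic reciprocity gives (41/359) = (359/41). Reduce: 359 ≡ 31 (mod 41). Now have (31/41).
41 ≡ 1 (mod 4), so quadratic reciprocity gives (31/41) = (41/31). Reduce: 41 ≡ 10 (mod 31). Now have (10/31).
Factor out 2: 10 = 2·5. Since 31 ≡ 7 (mod 8), (2/31) = +1. Now have (5/31).
5 ≡ 1 (mod 4), so quadratic reciprocity gives (5/31) = (31/5). Reduce: 31 ≡ 1 (mod 5). Now have (1/5).
(1/5) = 1. Collecting the sign factors: 1.

1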